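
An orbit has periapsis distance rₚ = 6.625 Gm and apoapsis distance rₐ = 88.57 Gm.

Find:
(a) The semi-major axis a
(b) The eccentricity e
rₚ = 6.625 Gm = 6.625 × 10^9 m
rₐ = 88.57 Gm = 8.857 × 10^10 m
(a) a = (rₚ + rₐ)/2 = 4.75975 × 10^10 m ≈ 47.6 Gm
(b) e = (rₐ − rₚ)/(rₐ + rₚ) = (8.1945 × 10^10) / (9.5195 × 10^10) = 0.860812

Final answer:
(a) a = 47.6 Gm
(b) e = 0.8608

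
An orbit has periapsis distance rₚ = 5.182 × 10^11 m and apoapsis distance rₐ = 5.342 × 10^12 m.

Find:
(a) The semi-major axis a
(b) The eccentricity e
rₚ = 5.182 × 10^11 m
rₐ = 5.342 × 10^12 m
(a) a = (rₚ + rₐ)/2 = 2.9301 × 10^12 m ≈ 2.93 × 10^12 m
(b) e = (rₐ − rₚ)/(rₐ + rₚ) = (4.8238 × 10^12) / (5.8602 × 10^12) = 0.823146

Final answer:
(a) a = 2.93 × 10^12 m
(b) e = 0.8231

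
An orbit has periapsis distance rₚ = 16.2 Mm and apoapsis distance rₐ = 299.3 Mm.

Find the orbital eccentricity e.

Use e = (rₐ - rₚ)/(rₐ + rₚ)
rₚ = 16.2 Mm = 1.62 × 10^7 m
rₐ = 299.3 Mm = 2.993 × 10^8 m
rₐ − rₚ = 2.831 × 10^8 m
rₐ + rₚ = 3.155 × 10^8 m
e = (rₐ − rₚ)/(rₐ + rₚ) = 0.897306

Final answer: e = 0.8973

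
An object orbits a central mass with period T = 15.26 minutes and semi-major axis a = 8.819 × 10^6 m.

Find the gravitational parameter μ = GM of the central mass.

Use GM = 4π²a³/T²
T = 15.26 minutes = 915.6 s
a = 8.819 × 10^6 m
a³ = 6.85896 × 10^20 m³
T² = 838323 s²
GM = 4π² × (6.85896 × 10^20) / 838323 = 3.23003 × 10^16 m³/s²
GM ≈ 3.23 × 10^16 m³/s²

Final answer: GM = 3.23 × 10^16 m³/s²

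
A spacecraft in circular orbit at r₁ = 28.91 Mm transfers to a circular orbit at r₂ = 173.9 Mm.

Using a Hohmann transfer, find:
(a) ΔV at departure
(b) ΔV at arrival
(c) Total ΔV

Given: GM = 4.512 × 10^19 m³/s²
r₁ = 28.91 Mm = 2.891 × 10^7 m
r₂ = 173.9 Mm = 1.739 × 10^8 m
GM = 4.512 × 10^19 m³/s²
Transfer ellipse: a_t = (r₁ + r₂)/2 = 1.01405 × 10^8 m
Circular speed at r₁: v₁ = √(GM/r₁) = 1.24928 × 10^6 m/s
Transfer speed at r₁ (periapsis): v₁ₜ = √(GM(2/r₁ − 1/a_t)) = 1.63599 × 10^6 m/s
(a) ΔV₁ = v₁ₜ − v₁ = 386708 m/s ≈ 386.7 km/s
Circular speed at r₂: v₂ = √(GM/r₂) = 509372 m/s
Transfer speed at r₂ (apoapsis): v₂ₜ = √(GM(2/r₂ − 1/a_t)) = 271975 m/s
(b) ΔV₂ = v₂ − v₂ₜ = 237397 m/s ≈ 237.4 km/s
(c) ΔV_total = ΔV₁ + ΔV₂ = 624104 m/s ≈ 624.1 km/s

Final answer:
(a) ΔV₁ = 386.7 km/s
(b) ΔV₂ = 237.4 km/s
(c) ΔV_total = 624.1 km/s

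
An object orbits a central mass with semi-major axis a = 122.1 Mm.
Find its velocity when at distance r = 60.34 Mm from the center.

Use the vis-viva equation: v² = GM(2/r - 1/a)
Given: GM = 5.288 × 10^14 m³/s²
a = 122.1 Mm = 1.221 × 10^8 m
r = 60.34 Mm = 6.034 × 10^7 m
GM = 5.288 × 10^14 m³/s²
2/r − 1/a = 3.31455 × 10^-8 − 8.19001 × 10^-9 = 2.49555 × 10^-8 m⁻¹
v² = GM (2/r − 1/a) = 1.31965 × 10^7 m²/s²
v = 3632.69 m/s ≈ 3.633 km/s

Final answer: 3.633 km/s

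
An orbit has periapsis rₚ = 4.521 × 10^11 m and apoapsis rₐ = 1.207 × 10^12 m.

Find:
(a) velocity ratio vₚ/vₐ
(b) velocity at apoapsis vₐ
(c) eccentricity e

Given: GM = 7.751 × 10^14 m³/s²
rₚ = 4.521 × 10^11 m
rₐ = 1.207 × 10^12 m
GM = 7.751 × 10^14 m³/s²
a = (rₚ + rₐ)/2 = 8.2955 × 10^11 m
e = (rₐ − rₚ)/(rₐ + rₚ) = (7.549 × 10^11) / (1.6591 × 10^12) = 0.455006
(a) vₚ/vₐ = rₐ/rₚ (angular momentum) = (1.207 × 10^12) / (4.521 × 10^11) = 2.66976 ≈ 2.67
(b) vₐ² = GM (2/rₐ − 1/a) = 7.751 × 10^14 × (1.657 × 10^-12 − 1.20547 × 10^-12) = 349.979 m²/s²;  vₐ = 18.7077 m/s ≈ 18.71 m/s
(c) e = 0.455006 ≈ 0.455

Final answer:
(a) velocity ratio vₚ/vₐ = 2.67
(b) velocity at apoapsis vₐ = 18.71 m/s
(c) eccentricity e = 0.455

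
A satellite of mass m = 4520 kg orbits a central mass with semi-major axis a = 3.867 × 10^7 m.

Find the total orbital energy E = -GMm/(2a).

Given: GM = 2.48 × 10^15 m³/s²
a = 3.867 × 10^7 m
GM = 2.48 × 10^15 m³/s²
2a = 7.734 × 10^7 m
GMm = 2.48 × 10^15 × 4520 = 1.12096 × 10^19 m³·kg/s²
E = −GMm/(2a) = -1.44939 × 10^11 J ≈ -144.9 GJ

Final answer: -144.9 GJ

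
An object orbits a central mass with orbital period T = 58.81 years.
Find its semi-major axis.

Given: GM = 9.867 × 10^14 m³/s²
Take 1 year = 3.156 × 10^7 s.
T = 58.81 years = 1.85604 × 10^9 s
GM = 9.867 × 10^14 m³/s²
Kepler's third law: a³ = GM T² / (4π²)
T² = 3.4449 × 10^18 s²
a³ = (9.867 × 10^14) × (3.4449 × 10^18) / (4π²) = 8.60997 × 10^31 m³
a = (a³)^(1/3) = 4.41571 × 10^10 m ≈ 4.416 × 10^10 m

Final answer: 4.416 × 10^10 m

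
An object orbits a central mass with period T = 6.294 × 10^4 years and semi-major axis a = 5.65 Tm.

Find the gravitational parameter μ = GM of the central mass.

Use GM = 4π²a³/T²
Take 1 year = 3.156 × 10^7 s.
T = 6.294 × 10^4 years = 1.98639 × 10^12 s
a = 5.65 Tm = 5.65 × 10^12 m
a³ = 1.80362 × 10^38 m³
T² = 3.94573 × 10^24 s²
GM = 4π² × (1.80362 × 10^38) / (3.94573 × 10^24) = 1.80459 × 10^15 m³/s²
GM ≈ 1.805 × 10^15 m³/s²

Final answer: GM = 1.805 × 10^15 m³/s²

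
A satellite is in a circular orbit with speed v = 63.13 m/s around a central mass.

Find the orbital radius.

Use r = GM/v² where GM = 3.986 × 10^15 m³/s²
v = 63.13 m/s
GM = 3.986 × 10^15 m³/s²
v² = 3985.4 m²/s²
r = GM/v² = (3.986 × 10^15) / 3985.4 = 1.00015 × 10^12 m ≈ 1 Tm

Final answer: 1 Tm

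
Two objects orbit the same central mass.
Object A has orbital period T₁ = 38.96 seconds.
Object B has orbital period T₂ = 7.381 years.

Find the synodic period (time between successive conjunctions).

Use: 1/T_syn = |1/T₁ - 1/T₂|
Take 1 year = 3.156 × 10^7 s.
T₁ = 38.96 seconds
T₂ = 7.381 years = 2.32944 × 10^8 s
1/T₁ = 0.0256674 s⁻¹
1/T₂ = 4.29287 × 10^-9 s⁻¹
|1/T₁ − 1/T₂| = 0.0256673 s⁻¹
T_syn = 1 / |1/T₁ − 1/T₂| = 38.96 s ≈ 38.96 seconds

Final answer: T_syn = 38.96 seconds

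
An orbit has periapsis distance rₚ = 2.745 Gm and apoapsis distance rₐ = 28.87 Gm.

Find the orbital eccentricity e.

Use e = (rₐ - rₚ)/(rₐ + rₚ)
rₚ = 2.745 Gm = 2.745 × 10^9 m
rₐ = 28.87 Gm = 2.887 × 10^10 m
rₐ − rₚ = 2.6125 × 10^10 m
rₐ + rₚ = 3.1615 × 10^10 m
e = (rₐ − rₚ)/(rₐ + rₚ) = 0.826348

Final answer: e = 0.8263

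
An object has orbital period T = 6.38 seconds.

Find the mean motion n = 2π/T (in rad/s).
T = 6.38 seconds
n = 2π / 6.38 s = 0.984825 rad/s ≈ 0.9848 rad/s

Final answer: n = 0.9848 rad/s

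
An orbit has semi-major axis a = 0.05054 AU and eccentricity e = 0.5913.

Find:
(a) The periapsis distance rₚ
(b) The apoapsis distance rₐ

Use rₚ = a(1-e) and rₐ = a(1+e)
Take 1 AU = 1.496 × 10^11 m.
a = 0.05054 AU = 7.56078 × 10^9 m
e = 0.5913:  1 − e = 0.4087,  1 + e = 1.5913
(a) rₚ = a(1 − e) = 7.56078 × 10^9 m × 0.4087 = 3.09009 × 10^9 m ≈ 0.02066 AU
(b) rₐ = a(1 + e) = 7.56078 × 10^9 m × 1.5913 = 1.20315 × 10^10 m ≈ 0.08042 AU

Final answer:
(a) rₚ = 0.02066 AU
(b) rₐ = 0.08042 AU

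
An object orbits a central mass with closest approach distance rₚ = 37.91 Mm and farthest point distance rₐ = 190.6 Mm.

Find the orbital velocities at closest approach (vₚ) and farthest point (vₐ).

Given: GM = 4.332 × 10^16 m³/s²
rₚ = 37.91 Mm = 3.791 × 10^7 m
rₐ = 190.6 Mm = 1.906 × 10^8 m
GM = 4.332 × 10^16 m³/s²
a = (rₚ + rₐ)/2 = 1.14255 × 10^8 m
Vis-viva: v² = GM (2/r − 1/a)
vₚ² = 4.332 × 10^16 × (5.27565 × 10^-8 − 8.75235 × 10^-9) = 1.90626 × 10^9 m²/s²
vₚ = 43660.7 m/s ≈ 43.66 km/s
vₐ² = 4.332 × 10^16 × (1.04932 × 10^-8 − 8.75235 × 10^-9) = 7.54126 × 10^7 m²/s²
vₐ = 8684.04 m/s ≈ 8.684 km/s

Final answer: vₚ = 43.66 km/s, vₐ = 8.684 km/s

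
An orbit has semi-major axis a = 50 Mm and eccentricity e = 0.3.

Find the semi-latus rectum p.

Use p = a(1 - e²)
a = 50 Mm = 5 × 10^7 m
e = 0.3,  e² = 0.09,  1 − e² = 0.91
p = a(1 − e²) = 5 × 10^7 m × 0.91 = 4.55 × 10^7 m ≈ 45.5 Mm

Final answer: p = 45.5 Mm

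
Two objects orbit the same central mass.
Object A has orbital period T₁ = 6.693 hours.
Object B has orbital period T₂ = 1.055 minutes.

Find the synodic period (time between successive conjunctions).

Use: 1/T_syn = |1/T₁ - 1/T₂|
T₁ = 6.693 hours = 24094.8 s
T₂ = 1.055 minutes = 63.3 s
1/T₁ = 4.15027 × 10^-5 s⁻¹
1/T₂ = 0.0157978 s⁻¹
|1/T₁ − 1/T₂| = 0.0157563 s⁻¹
T_syn = 1 / |1/T₁ − 1/T₂| = 63.4667 s ≈ 1.058 minutes

Final answer: T_syn = 1.058 minutes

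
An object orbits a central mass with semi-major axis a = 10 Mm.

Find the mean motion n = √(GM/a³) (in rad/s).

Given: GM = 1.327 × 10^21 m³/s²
a = 10 Mm = 1 × 10^7 m
GM = 1.327 × 10^21 m³/s²
a³ = 1 × 10^21 m³
GM/a³ = (1.327 × 10^21) / (1 × 10^21) = 1.327 s⁻²
n = √(GM/a³) = 1.15195 rad/s ≈ 1.152 rad/s

Final answer: n = 1.152 rad/s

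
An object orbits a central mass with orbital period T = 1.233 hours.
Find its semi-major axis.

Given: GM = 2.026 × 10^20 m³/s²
T = 1.233 hours = 4438.8 s
GM = 2.026 × 10^20 m³/s²
Kepler's third law: a³ = GM T² / (4π²)
T² = 1.97029 × 10^7 s²
a³ = (2.026 × 10^20) × (1.97029 × 10^7) / (4π²) = 1.01114 × 10^26 m³
a = (a³)^(1/3) = 4.65876 × 10^8 m ≈ 465.9 Mm

Final answer: 465.9 Mm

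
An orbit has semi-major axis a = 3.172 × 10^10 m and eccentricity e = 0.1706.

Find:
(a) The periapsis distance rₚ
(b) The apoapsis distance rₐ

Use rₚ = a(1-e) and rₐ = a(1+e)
a = 3.172 × 10^10 m
e = 0.1706:  1 − e = 0.8294,  1 + e = 1.1706
(a) rₚ = a(1 − e) = 3.172 × 10^10 m × 0.8294 = 2.63086 × 10^10 m ≈ 2.631 × 10^10 m
(b) rₐ = a(1 + e) = 3.172 × 10^10 m × 1.1706 = 3.71314 × 10^10 m ≈ 3.713 × 10^10 m

Final answer:
(a) rₚ = 2.631 × 10^10 m
(b) rₐ = 3.713 × 10^10 m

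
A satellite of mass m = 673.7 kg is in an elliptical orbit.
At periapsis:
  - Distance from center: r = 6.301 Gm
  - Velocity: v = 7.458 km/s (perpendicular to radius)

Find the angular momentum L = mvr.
r = 6.301 Gm = 6.301 × 10^9 m
v = 7.458 km/s = 7458 m/s
vr = 7458 × 6.301 × 10^9 = 4.69929 × 10^13 m²/s
L = m × vr = 673.7 × 4.69929 × 10^13 = 3.16591 × 10^16 kg·m²/s ≈ 3.166 × 10^16 kg·m²/s

Final answer: L = 3.166 × 10^16 kg·m²/s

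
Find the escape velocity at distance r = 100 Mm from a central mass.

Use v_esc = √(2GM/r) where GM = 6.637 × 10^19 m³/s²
r = 100 Mm = 1 × 10^8 m
GM = 6.637 × 10^19 m³/s²
2GM/r = 2 × (6.637 × 10^19) / (1 × 10^8) = 1.3274 × 10^12 m²/s²
v_esc = √(2GM/r) = 1.15213 × 10^6 m/s ≈ 1152 km/s

Final answer: 1152 km/s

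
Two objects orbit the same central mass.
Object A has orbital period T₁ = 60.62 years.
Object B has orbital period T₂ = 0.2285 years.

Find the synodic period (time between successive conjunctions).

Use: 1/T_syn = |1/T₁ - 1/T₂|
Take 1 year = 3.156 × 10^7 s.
T₁ = 60.62 years = 1.91317 × 10^9 s
T₂ = 0.2285 years = 7.21146 × 10^6 s
1/T₁ = 5.22693 × 10^-10 s⁻¹
1/T₂ = 1.38668 × 10^-7 s⁻¹
|1/T₁ − 1/T₂| = 1.38145 × 10^-7 s⁻¹
T_syn = 1 / |1/T₁ − 1/T₂| = 7.23875 × 10^6 s ≈ 0.2294 years

Final answer: T_syn = 0.2294 years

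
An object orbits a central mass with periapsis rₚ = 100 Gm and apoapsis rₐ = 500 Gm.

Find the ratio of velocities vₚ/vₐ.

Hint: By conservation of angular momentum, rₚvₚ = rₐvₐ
rₚ = 100 Gm = 1 × 10^11 m
rₐ = 500 Gm = 5 × 10^11 m
rₚvₚ = rₐvₐ  ⇒  vₚ/vₐ = rₐ/rₚ
vₚ/vₐ = (5 × 10^11) / (1 × 10^11) = 5

Final answer: vₚ/vₐ = 5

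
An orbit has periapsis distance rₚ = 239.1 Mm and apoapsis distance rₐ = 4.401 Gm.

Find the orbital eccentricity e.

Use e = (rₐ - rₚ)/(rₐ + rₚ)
rₚ = 239.1 Mm = 2.391 × 10^8 m
rₐ = 4.401 Gm = 4.401 × 10^9 m
rₐ − rₚ = 4.1619 × 10^9 m
rₐ + rₚ = 4.6401 × 10^9 m
e = (rₐ − rₚ)/(rₐ + rₚ) = 0.896942

Final answer: e = 0.8969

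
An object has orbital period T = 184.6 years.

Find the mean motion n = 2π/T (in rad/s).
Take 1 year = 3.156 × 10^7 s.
T = 184.6 years = 5.82598 × 10^9 s
n = 2π / (5.82598 × 10^9 s) = 1.07848 × 10^-9 rad/s ≈ 1.078 × 10^-9 rad/s

Final answer: n = 1.078 × 10^-9 rad/s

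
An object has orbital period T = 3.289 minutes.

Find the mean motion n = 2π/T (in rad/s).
T = 3.289 minutes = 197.34 s
n = 2π / 197.34 s = 0.0318394 rad/s ≈ 0.03184 rad/s

Final answer: n = 0.03184 rad/s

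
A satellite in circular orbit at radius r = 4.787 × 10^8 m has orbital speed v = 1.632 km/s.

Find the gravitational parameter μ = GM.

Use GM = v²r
r = 4.787 × 10^8 m
v = 1.632 km/s = 1632 m/s
v² = 2.66342 × 10^6 m²/s²
GM = v²r = 2.66342 × 10^6 × 4.787 × 10^8 = 1.27498 × 10^15 m³/s²
GM ≈ 1.275 × 10^15 m³/s²

Final answer: GM = 1.275 × 10^15 m³/s²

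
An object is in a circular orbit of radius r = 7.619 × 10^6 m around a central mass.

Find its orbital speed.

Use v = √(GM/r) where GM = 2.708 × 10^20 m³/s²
r = 7.619 × 10^6 m
GM = 2.708 × 10^20 m³/s²
GM/r = (2.708 × 10^20) / (7.619 × 10^6) = 3.55427 × 10^13 m²/s²
v = √(GM/r) = 5.96177 × 10^6 m/s ≈ 5962 km/s

Final answer: 5962 km/s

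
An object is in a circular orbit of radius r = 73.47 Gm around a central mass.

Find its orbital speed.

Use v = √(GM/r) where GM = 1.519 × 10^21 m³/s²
r = 73.47 Gm = 7.347 × 10^10 m
GM = 1.519 × 10^21 m³/s²
GM/r = (1.519 × 10^21) / (7.347 × 10^10) = 2.06751 × 10^10 m²/s²
v = √(GM/r) = 143788 m/s ≈ 143.8 km/s

Final answer: 143.8 km/s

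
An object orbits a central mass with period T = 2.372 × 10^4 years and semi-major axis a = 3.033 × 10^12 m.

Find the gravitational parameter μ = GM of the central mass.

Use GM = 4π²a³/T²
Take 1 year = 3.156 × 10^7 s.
T = 2.372 × 10^4 years = 7.48603 × 10^11 s
a = 3.033 × 10^12 m
a³ = 2.79008 × 10^37 m³
T² = 5.60407 × 10^23 s²
GM = 4π² × (2.79008 × 10^37) / (5.60407 × 10^23) = 1.9655 × 10^15 m³/s²
GM ≈ 1.966 × 10^15 m³/s²

Final answer: GM = 1.966 × 10^15 m³/s²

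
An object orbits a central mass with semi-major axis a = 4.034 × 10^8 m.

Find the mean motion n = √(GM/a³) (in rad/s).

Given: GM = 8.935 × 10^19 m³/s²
a = 4.034 × 10^8 m
GM = 8.935 × 10^19 m³/s²
a³ = 6.56459 × 10^25 m³
GM/a³ = (8.935 × 10^19) / (6.56459 × 10^25) = 1.36109 × 10^-6 s⁻²
n = √(GM/a³) = 0.00116666 rad/s ≈ 0.001167 rad/s

Final answer: n = 0.001167 rad/s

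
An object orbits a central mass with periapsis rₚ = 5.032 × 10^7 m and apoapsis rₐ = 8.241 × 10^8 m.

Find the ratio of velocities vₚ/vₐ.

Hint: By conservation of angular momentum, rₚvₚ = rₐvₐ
rₚ = 5.032 × 10^7 m
rₐ = 8.241 × 10^8 m
rₚvₚ = rₐvₐ  ⇒  vₚ/vₐ = rₐ/rₚ
vₚ/vₐ = (8.241 × 10^8) / (5.032 × 10^7) = 16.3772

Final answer: vₚ/vₐ = 16.38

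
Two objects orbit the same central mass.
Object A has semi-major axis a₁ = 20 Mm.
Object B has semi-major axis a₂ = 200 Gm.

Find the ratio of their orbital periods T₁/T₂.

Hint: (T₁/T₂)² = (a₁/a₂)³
a₁ = 20 Mm = 2 × 10^7 m
a₂ = 200 Gm = 2 × 10^11 m
a₁/a₂ = 0.0001
T₁/T₂ = (a₁/a₂)^(3/2) = (0.0001)^1.5 = 1 × 10^-6

Final answer: T₁/T₂ = 1 × 10^-6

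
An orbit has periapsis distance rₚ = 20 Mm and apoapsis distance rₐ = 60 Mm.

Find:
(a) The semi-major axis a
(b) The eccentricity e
rₚ = 20 Mm = 2 × 10^7 m
rₐ = 60 Mm = 6 × 10^7 m
(a) a = (rₚ + rₐ)/2 = 4 × 10^7 m ≈ 40 Mm
(b) e = (rₐ − rₚ)/(rₐ + rₚ) = (4 × 10^7) / (8 × 10^7) = 0.5

Final answer:
(a) a = 40 Mm
(b) e = 0.5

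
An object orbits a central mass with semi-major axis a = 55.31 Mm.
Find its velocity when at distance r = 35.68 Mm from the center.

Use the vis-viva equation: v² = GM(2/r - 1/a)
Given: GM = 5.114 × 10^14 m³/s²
a = 55.31 Mm = 5.531 × 10^7 m
r = 35.68 Mm = 3.568 × 10^7 m
GM = 5.114 × 10^14 m³/s²
2/r − 1/a = 5.60538 × 10^-8 − 1.80799 × 10^-8 = 3.79739 × 10^-8 m⁻¹
v² = GM (2/r − 1/a) = 1.94199 × 10^7 m²/s²
v = 4406.8 m/s ≈ 4.407 km/s

Final answer: 4.407 km/s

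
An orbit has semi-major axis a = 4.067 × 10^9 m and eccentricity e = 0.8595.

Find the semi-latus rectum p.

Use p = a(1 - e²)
a = 4.067 × 10^9 m
e = 0.8595,  e² = 0.73874,  1 − e² = 0.26126
p = a(1 − e²) = 4.067 × 10^9 m × 0.26126 = 1.06254 × 10^9 m ≈ 1.063 × 10^9 m

Final answer: p = 1.063 × 10^9 m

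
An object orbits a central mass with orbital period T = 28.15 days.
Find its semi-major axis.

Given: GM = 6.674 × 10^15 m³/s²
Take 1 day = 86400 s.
T = 28.15 days = 2.43216 × 10^6 s
GM = 6.674 × 10^15 m³/s²
Kepler's third law: a³ = GM T² / (4π²)
T² = 5.9154 × 10^12 s²
a³ = (6.674 × 10^15) × (5.9154 × 10^12) / (4π²) = 1.00002 × 10^27 m³
a = (a³)^(1/3) = 1.00001 × 10^9 m ≈ 1 Gm

Final answer: 1 Gm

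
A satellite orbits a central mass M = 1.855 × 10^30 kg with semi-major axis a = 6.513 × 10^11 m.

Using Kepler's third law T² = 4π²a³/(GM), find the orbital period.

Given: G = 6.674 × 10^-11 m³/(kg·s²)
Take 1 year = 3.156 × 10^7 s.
M = 1.855 × 10^30 kg
GM = G × M = 6.674 × 10^-11 × 1.855 × 10^30 = 1.23803 × 10^20 m³/s²
a = 6.513 × 10^11 m
a³ = 2.76276 × 10^35 m³
T = 2π √(a³/GM) = 2π √((2.76276 × 10^35) / (1.23803 × 10^20)) = 2π × 4.72396 × 10^7 s
T = 2.96815 × 10^8 s ≈ 9.405 years

Final answer: 9.405 years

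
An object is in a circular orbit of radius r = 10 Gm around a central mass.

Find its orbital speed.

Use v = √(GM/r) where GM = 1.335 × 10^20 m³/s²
r = 10 Gm = 1 × 10^10 m
GM = 1.335 × 10^20 m³/s²
GM/r = (1.335 × 10^20) / (1 × 10^10) = 1.335 × 10^10 m²/s²
v = √(GM/r) = 115542 m/s ≈ 115.5 km/s

Final answer: 115.5 km/s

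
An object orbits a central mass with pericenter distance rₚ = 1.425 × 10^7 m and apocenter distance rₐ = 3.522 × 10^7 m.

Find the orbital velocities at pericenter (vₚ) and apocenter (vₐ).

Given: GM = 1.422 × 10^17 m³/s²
rₚ = 1.425 × 10^7 m
rₐ = 3.522 × 10^7 m
GM = 1.422 × 10^17 m³/s²
a = (rₚ + rₐ)/2 = 2.4735 × 10^7 m
Vis-viva: v² = GM (2/r − 1/a)
vₚ² = 1.422 × 10^17 × (1.40351 × 10^-7 − 4.04285 × 10^-8) = 1.4209 × 10^10 m²/s²
vₚ = 119201 m/s ≈ 119.2 km/s
vₐ² = 1.422 × 10^17 × (5.67859 × 10^-8 − 4.04285 × 10^-8) = 2.32602 × 10^9 m²/s²
vₐ = 48228.8 m/s ≈ 48.23 km/s

Final answer: vₚ = 119.2 km/s, vₐ = 48.23 km/s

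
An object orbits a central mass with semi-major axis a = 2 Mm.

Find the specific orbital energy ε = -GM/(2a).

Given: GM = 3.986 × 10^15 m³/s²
a = 2 Mm = 2 × 10^6 m
GM = 3.986 × 10^15 m³/s²
2a = 4 × 10^6 m
ε = −GM/(2a) = -9.965 × 10^8 J/kg ≈ -996.5 MJ/kg

Final answer: -996.5 MJ/kg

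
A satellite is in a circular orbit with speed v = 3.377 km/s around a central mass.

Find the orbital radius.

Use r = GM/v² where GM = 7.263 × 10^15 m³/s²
v = 3.377 km/s = 3377 m/s
GM = 7.263 × 10^15 m³/s²
v² = 1.14041 × 10^7 m²/s²
r = GM/v² = (7.263 × 10^15) / (1.14041 × 10^7) = 6.36875 × 10^8 m ≈ 6.369 × 10^8 m

Final answer: 6.369 × 10^8 m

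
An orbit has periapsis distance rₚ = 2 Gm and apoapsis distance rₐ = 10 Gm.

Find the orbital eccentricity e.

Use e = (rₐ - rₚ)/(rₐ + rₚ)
rₚ = 2 Gm = 2 × 10^9 m
rₐ = 10 Gm = 1 × 10^10 m
rₐ − rₚ = 8 × 10^9 m
rₐ + rₚ = 1.2 × 10^10 m
e = (rₐ − rₚ)/(rₐ + rₚ) = 0.666667

Final answer: e = 0.6667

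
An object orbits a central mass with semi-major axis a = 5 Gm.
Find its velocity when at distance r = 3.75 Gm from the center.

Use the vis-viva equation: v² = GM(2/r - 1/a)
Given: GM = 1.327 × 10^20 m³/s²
a = 5 Gm = 5 × 10^9 m
r = 3.75 Gm = 3.75 × 10^9 m
GM = 1.327 × 10^20 m³/s²
2/r − 1/a = 5.33333 × 10^-10 − 2 × 10^-10 = 3.33333 × 10^-10 m⁻¹
v² = GM (2/r − 1/a) = 4.42333 × 10^10 m²/s²
v = 210317 m/s ≈ 210.3 km/s

Final answer: 210.3 km/s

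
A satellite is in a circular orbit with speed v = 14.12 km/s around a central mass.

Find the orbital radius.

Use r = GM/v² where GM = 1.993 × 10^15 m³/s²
v = 14.12 km/s = 14120 m/s
GM = 1.993 × 10^15 m³/s²
v² = 1.99374 × 10^8 m²/s²
r = GM/v² = (1.993 × 10^15) / (1.99374 × 10^8) = 9.99627 × 10^6 m ≈ 9.996 Mm

Final answer: 9.996 Mm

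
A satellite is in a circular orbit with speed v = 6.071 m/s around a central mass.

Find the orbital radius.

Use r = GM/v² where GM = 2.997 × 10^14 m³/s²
v = 6.071 m/s
GM = 2.997 × 10^14 m³/s²
v² = 36.857 m²/s²
r = GM/v² = (2.997 × 10^14) / 36.857 = 8.13142 × 10^12 m ≈ 8.131 Tm

Final answer: 8.131 Tm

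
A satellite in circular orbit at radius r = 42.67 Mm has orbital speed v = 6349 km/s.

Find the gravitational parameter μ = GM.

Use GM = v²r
r = 42.67 Mm = 4.267 × 10^7 m
v = 6349 km/s = 6.349 × 10^6 m/s
v² = 4.03098 × 10^13 m²/s²
GM = v²r = 4.03098 × 10^13 × 4.267 × 10^7 = 1.72002 × 10^21 m³/s²
GM ≈ 1.72 × 10^21 m³/s²

Final answer: GM = 1.72 × 10^21 m³/s²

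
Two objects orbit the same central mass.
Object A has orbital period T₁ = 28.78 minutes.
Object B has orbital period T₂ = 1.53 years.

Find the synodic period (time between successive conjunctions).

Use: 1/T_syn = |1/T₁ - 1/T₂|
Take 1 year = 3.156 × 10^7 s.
T₁ = 28.78 minutes = 1726.8 s
T₂ = 1.53 years = 4.82868 × 10^7 s
1/T₁ = 0.000579106 s⁻¹
1/T₂ = 2.07096 × 10^-8 s⁻¹
|1/T₁ − 1/T₂| = 0.000579085 s⁻¹
T_syn = 1 / |1/T₁ − 1/T₂| = 1726.86 s ≈ 28.78 minutes

Final answer: T_syn = 28.78 minutes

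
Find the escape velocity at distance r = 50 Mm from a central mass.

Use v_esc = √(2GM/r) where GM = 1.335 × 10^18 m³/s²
r = 50 Mm = 5 × 10^7 m
GM = 1.335 × 10^18 m³/s²
2GM/r = 2 × (1.335 × 10^18) / (5 × 10^7) = 5.34 × 10^10 m²/s²
v_esc = √(2GM/r) = 231084 m/s ≈ 231.1 km/s

Final answer: 231.1 km/s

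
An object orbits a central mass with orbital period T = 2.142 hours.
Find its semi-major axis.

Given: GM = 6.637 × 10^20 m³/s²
T = 2.142 hours = 7711.2 s
GM = 6.637 × 10^20 m³/s²
Kepler's third law: a³ = GM T² / (4π²)
T² = 5.94626 × 10^7 s²
a³ = (6.637 × 10^20) × (5.94626 × 10^7) / (4π²) = 9.99669 × 10^26 m³
a = (a³)^(1/3) = 9.99889 × 10^8 m ≈ 999.9 Mm

Final answer: 999.9 Mm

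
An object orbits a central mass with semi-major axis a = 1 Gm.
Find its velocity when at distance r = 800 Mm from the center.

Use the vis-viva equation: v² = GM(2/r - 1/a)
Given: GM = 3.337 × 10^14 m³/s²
a = 1 Gm = 1 × 10^9 m
r = 800 Mm = 8 × 10^8 m
GM = 3.337 × 10^14 m³/s²
2/r − 1/a = 2.5 × 10^-9 − 1 × 10^-9 = 1.5 × 10^-9 m⁻¹
v² = GM (2/r − 1/a) = 500550 m²/s²
v = 707.496 m/s ≈ 707.5 m/s

Final answer: 707.5 m/s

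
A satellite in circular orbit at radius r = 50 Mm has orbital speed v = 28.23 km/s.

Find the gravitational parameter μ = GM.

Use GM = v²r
r = 50 Mm = 5 × 10^7 m
v = 28.23 km/s = 28230 m/s
v² = 7.96933 × 10^8 m²/s²
GM = v²r = 7.96933 × 10^8 × 5 × 10^7 = 3.98466 × 10^16 m³/s²
GM ≈ 3.985 × 10^16 m³/s²

Final answer: GM = 3.985 × 10^16 m³/s²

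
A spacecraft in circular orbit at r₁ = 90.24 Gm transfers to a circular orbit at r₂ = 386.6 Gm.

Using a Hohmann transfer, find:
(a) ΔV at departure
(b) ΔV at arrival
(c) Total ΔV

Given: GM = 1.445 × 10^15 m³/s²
r₁ = 90.24 Gm = 9.024 × 10^10 m
r₂ = 386.6 Gm = 3.866 × 10^11 m
GM = 1.445 × 10^15 m³/s²
Transfer ellipse: a_t = (r₁ + r₂)/2 = 2.3842 × 10^11 m
Circular speed at r₁: v₁ = √(GM/r₁) = 126.542 m/s
Transfer speed at r₁ (periapsis): v₁ₜ = √(GM(2/r₁ − 1/a_t)) = 161.137 m/s
(a) ΔV₁ = v₁ₜ − v₁ = 34.5946 m/s ≈ 34.59 m/s
Circular speed at r₂: v₂ = √(GM/r₂) = 61.1368 m/s
Transfer speed at r₂ (apoapsis): v₂ₜ = √(GM(2/r₂ − 1/a_t)) = 37.6124 m/s
(b) ΔV₂ = v₂ − v₂ₜ = 23.5244 m/s ≈ 23.52 m/s
(c) ΔV_total = ΔV₁ + ΔV₂ = 58.119 m/s ≈ 58.12 m/s

Final answer:
(a) ΔV₁ = 34.59 m/s
(b) ΔV₂ = 23.52 m/s
(c) ΔV_total = 58.12 m/s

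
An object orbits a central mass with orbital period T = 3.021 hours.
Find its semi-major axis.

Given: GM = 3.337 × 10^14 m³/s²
T = 3.021 hours = 10875.6 s
GM = 3.337 × 10^14 m³/s²
Kepler's third law: a³ = GM T² / (4π²)
T² = 1.18279 × 10^8 s²
a³ = (3.337 × 10^14) × (1.18279 × 10^8) / (4π²) = 9.99776 × 10^20 m³
a = (a³)^(1/3) = 9.99925 × 10^6 m ≈ 9.999 Mm

Final answer: 9.999 Mm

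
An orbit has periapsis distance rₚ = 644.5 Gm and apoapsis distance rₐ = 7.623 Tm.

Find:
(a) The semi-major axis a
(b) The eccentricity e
rₚ = 644.5 Gm = 6.445 × 10^11 m
rₐ = 7.623 Tm = 7.623 × 10^12 m
(a) a = (rₚ + rₐ)/2 = 4.13375 × 10^12 m ≈ 4.134 Tm
(b) e = (rₐ − rₚ)/(rₐ + rₚ) = (6.9785 × 10^12) / (8.2675 × 10^12) = 0.844088

Final answer:
(a) a = 4.134 Tm
(b) e = 0.8441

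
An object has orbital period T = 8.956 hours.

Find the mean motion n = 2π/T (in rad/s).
T = 8.956 hours = 32241.6 s
n = 2π / 32241.6 s = 0.000194878 rad/s ≈ 0.0001949 rad/s

Final answer: n = 0.0001949 rad/s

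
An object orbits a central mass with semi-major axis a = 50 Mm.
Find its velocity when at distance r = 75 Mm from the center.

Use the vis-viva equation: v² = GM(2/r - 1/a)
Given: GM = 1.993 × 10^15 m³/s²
a = 50 Mm = 5 × 10^7 m
r = 75 Mm = 7.5 × 10^7 m
GM = 1.993 × 10^15 m³/s²
2/r − 1/a = 2.66667 × 10^-8 − 2 × 10^-8 = 6.66667 × 10^-9 m⁻¹
v² = GM (2/r − 1/a) = 1.32867 × 10^7 m²/s²
v = 3645.09 m/s ≈ 3.645 km/s

Final answer: 3.645 km/s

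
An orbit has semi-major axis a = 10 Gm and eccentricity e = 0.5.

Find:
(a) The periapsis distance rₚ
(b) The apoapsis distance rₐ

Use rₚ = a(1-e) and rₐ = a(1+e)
a = 10 Gm = 1 × 10^10 m
e = 0.5:  1 − e = 0.5,  1 + e = 1.5
(a) rₚ = a(1 − e) = 1 × 10^10 m × 0.5 = 5 × 10^9 m ≈ 5 Gm
(b) rₐ = a(1 + e) = 1 × 10^10 m × 1.5 = 1.5 × 10^10 m ≈ 15 Gm

Final answer:
(a) rₚ = 5 Gm
(b) rₐ = 15 Gm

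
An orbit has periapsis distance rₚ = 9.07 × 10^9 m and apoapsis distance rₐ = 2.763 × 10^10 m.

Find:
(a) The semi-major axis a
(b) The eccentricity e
rₚ = 9.07 × 10^9 m
rₐ = 2.763 × 10^10 m
(a) a = (rₚ + rₐ)/2 = 1.835 × 10^10 m ≈ 1.835 × 10^10 m
(b) e = (rₐ − rₚ)/(rₐ + rₚ) = (1.856 × 10^10) / (3.67 × 10^10) = 0.505722

Final answer:
(a) a = 1.835 × 10^10 m
(b) e = 0.5057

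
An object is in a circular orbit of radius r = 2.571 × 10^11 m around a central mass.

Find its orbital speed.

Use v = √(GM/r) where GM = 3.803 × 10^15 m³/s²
r = 2.571 × 10^11 m
GM = 3.803 × 10^15 m³/s²
GM/r = (3.803 × 10^15) / (2.571 × 10^11) = 14791.9 m²/s²
v = √(GM/r) = 121.622 m/s ≈ 121.6 m/s

Final answer: 121.6 m/s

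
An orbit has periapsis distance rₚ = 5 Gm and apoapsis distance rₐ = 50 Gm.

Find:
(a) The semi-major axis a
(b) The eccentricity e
rₚ = 5 Gm = 5 × 10^9 m
rₐ = 50 Gm = 5 × 10^10 m
(a) a = (rₚ + rₐ)/2 = 2.75 × 10^10 m ≈ 27.5 Gm
(b) e = (rₐ − rₚ)/(rₐ + rₚ) = (4.5 × 10^10) / (5.5 × 10^10) = 0.818182

Final answer:
(a) a = 27.5 Gm
(b) e = 0.8182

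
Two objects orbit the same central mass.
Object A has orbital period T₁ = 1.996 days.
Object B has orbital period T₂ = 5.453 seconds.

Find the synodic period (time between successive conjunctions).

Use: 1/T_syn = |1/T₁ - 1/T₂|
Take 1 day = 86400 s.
T₁ = 1.996 days = 172454 s
T₂ = 5.453 seconds
1/T₁ = 5.79863 × 10^-6 s⁻¹
1/T₂ = 0.183385 s⁻¹
|1/T₁ − 1/T₂| = 0.183379 s⁻¹
T_syn = 1 / |1/T₁ − 1/T₂| = 5.45317 s ≈ 5.453 seconds

Final answer: T_syn = 5.453 seconds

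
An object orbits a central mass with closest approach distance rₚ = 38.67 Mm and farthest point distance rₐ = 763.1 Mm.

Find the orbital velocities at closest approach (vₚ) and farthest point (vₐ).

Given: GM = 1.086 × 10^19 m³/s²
rₚ = 38.67 Mm = 3.867 × 10^7 m
rₐ = 763.1 Mm = 7.631 × 10^8 m
GM = 1.086 × 10^19 m³/s²
a = (rₚ + rₐ)/2 = 4.00885 × 10^8 m
Vis-viva: v² = GM (2/r − 1/a)
vₚ² = 1.086 × 10^19 × (5.17197 × 10^-8 − 2.49448 × 10^-9) = 5.34586 × 10^11 m²/s²
vₚ = 731154 m/s ≈ 731.2 km/s
vₐ² = 1.086 × 10^19 × (2.62089 × 10^-9 − 2.49448 × 10^-9) = 1.37279 × 10^9 m²/s²
vₐ = 37051.1 m/s ≈ 37.05 km/s

Final answer: vₚ = 731.2 km/s, vₐ = 37.05 km/s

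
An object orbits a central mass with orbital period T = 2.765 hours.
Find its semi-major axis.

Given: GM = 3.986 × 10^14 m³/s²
T = 2.765 hours = 9954 s
GM = 3.986 × 10^14 m³/s²
Kepler's third law: a³ = GM T² / (4π²)
T² = 9.90821 × 10^7 s²
a³ = (3.986 × 10^14) × (9.90821 × 10^7) / (4π²) = 1.0004 × 10^21 m³
a = (a³)^(1/3) = 1.00013 × 10^7 m ≈ 10 Mm

Final answer: 10 Mm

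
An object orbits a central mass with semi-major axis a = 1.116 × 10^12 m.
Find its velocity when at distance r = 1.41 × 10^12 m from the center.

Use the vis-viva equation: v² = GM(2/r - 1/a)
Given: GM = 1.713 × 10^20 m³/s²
a = 1.116 × 10^12 m
r = 1.41 × 10^12 m
GM = 1.713 × 10^20 m³/s²
2/r − 1/a = 1.41844 × 10^-12 − 8.96057 × 10^-13 = 5.22382 × 10^-13 m⁻¹
v² = GM (2/r − 1/a) = 8.94841 × 10^7 m²/s²
v = 9459.6 m/s ≈ 9.46 km/s

Final answer: 9.46 km/s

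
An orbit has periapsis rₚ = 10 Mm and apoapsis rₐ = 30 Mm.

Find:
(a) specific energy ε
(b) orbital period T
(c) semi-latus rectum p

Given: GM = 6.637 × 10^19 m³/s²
rₚ = 10 Mm = 1 × 10^7 m
rₐ = 30 Mm = 3 × 10^7 m
GM = 6.637 × 10^19 m³/s²
a = (rₚ + rₐ)/2 = 2 × 10^7 m
e = (rₐ − rₚ)/(rₐ + rₚ) = (2 × 10^7) / (4 × 10^7) = 0.5
(a) 2a = 4 × 10^7 m;  ε = −GM/(2a) = -1.65925 × 10^12 J/kg ≈ -1659 GJ/kg
(b) a³ = 8 × 10^21 m³;  T = 2π √(a³/GM) = 2π × 10.9789 s = 68.9825 s ≈ 1.15 minutes
(c) 1 − e² = 0.75;  p = a(1 − e²) = 2 × 10^7 × 0.75 = 1.5 × 10^7 m ≈ 15 Mm

Final answer:
(a) specific energy ε = -1659 GJ/kg
(b) orbital period T = 1.15 minutes
(c) semi-latus rectum p = 15 Mm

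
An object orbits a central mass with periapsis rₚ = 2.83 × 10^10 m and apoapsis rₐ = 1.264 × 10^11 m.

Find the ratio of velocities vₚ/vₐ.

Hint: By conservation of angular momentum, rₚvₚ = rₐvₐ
rₚ = 2.83 × 10^10 m
rₐ = 1.264 × 10^11 m
rₚvₚ = rₐvₐ  ⇒  vₚ/vₐ = rₐ/rₚ
vₚ/vₐ = (1.264 × 10^11) / (2.83 × 10^10) = 4.46643

Final answer: vₚ/vₐ = 4.466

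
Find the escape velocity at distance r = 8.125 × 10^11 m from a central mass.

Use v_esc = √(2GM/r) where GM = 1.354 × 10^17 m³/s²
r = 8.125 × 10^11 m
GM = 1.354 × 10^17 m³/s²
2GM/r = 2 × (1.354 × 10^17) / (8.125 × 10^11) = 333292 m²/s²
v_esc = √(2GM/r) = 577.315 m/s ≈ 577.3 m/s

Final answer: 577.3 m/s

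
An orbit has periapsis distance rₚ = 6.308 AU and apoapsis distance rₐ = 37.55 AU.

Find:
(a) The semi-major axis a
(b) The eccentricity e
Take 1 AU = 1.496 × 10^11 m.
rₚ = 6.308 AU = 9.43677 × 10^11 m
rₐ = 37.55 AU = 5.61748 × 10^12 m
(a) a = (rₚ + rₐ)/2 = 3.28058 × 10^12 m ≈ 21.93 AU
(b) e = (rₐ − rₚ)/(rₐ + rₚ) = (4.6738 × 10^12) / (6.56116 × 10^12) = 0.712344

Final answer:
(a) a = 21.93 AU
(b) e = 0.7123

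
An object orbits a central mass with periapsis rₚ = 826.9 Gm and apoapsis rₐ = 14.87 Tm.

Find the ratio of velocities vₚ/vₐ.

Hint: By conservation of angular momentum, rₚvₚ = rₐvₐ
rₚ = 826.9 Gm = 8.269 × 10^11 m
rₐ = 14.87 Tm = 1.487 × 10^13 m
rₚvₚ = rₐvₐ  ⇒  vₚ/vₐ = rₐ/rₚ
vₚ/vₐ = (1.487 × 10^13) / (8.269 × 10^11) = 17.9828

Final answer: vₚ/vₐ = 17.98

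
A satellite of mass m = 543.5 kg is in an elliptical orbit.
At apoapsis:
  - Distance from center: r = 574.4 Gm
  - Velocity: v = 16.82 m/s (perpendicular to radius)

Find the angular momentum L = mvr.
r = 574.4 Gm = 5.744 × 10^11 m
v = 16.82 m/s
vr = 16.82 × 5.744 × 10^11 = 9.66141 × 10^12 m²/s
L = m × vr = 543.5 × 9.66141 × 10^12 = 5.25098 × 10^15 kg·m²/s ≈ 5.251 × 10^15 kg·m²/s

Final answer: L = 5.251 × 10^15 kg·m²/s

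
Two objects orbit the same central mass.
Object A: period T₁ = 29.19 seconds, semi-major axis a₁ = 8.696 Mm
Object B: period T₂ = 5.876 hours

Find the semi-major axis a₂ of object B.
T₁ = 29.19 seconds
T₂ = 5.876 hours = 21153.6 s
a₁ = 8.696 Mm = 8.696 × 10^6 m
Kepler's third law: (T₂/T₁)² = (a₂/a₁)³  ⇒  a₂ = a₁ (T₂/T₁)^(2/3)
T₂/T₁ = 724.687
(T₂/T₁)^(2/3) = 80.6802
a₂ = 8.696 × 10^6 m × 80.6802 = 7.01595 × 10^8 m ≈ 701.6 Mm

Final answer: a₂ = 701.6 Mm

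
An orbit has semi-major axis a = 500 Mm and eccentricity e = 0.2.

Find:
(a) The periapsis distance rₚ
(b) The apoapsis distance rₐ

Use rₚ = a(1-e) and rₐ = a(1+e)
a = 500 Mm = 5 × 10^8 m
e = 0.2:  1 − e = 0.8,  1 + e = 1.2
(a) rₚ = a(1 − e) = 5 × 10^8 m × 0.8 = 4 × 10^8 m ≈ 400 Mm
(b) rₐ = a(1 + e) = 5 × 10^8 m × 1.2 = 6 × 10^8 m ≈ 600 Mm

Final answer:
(a) rₚ = 400 Mm
(b) rₐ = 600 Mm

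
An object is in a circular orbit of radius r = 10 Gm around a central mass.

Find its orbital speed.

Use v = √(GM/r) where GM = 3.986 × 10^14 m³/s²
r = 10 Gm = 1 × 10^10 m
GM = 3.986 × 10^14 m³/s²
GM/r = (3.986 × 10^14) / (1 × 10^10) = 39860 m²/s²
v = √(GM/r) = 199.65 m/s ≈ 199.6 m/s

Final answer: 199.6 m/s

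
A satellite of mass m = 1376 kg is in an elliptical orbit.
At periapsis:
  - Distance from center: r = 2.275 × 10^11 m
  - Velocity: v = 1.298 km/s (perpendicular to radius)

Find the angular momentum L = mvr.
r = 2.275 × 10^11 m
v = 1.298 km/s = 1298 m/s
vr = 1298 × 2.275 × 10^11 = 2.95295 × 10^14 m²/s
L = m × vr = 1376 × 2.95295 × 10^14 = 4.06326 × 10^17 kg·m²/s ≈ 4.063 × 10^17 kg·m²/s

Final answer: L = 4.063 × 10^17 kg·m²/s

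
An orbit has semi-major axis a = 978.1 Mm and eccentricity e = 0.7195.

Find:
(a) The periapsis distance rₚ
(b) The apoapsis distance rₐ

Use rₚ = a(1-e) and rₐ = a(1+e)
a = 978.1 Mm = 9.781 × 10^8 m
e = 0.7195:  1 − e = 0.2805,  1 + e = 1.7195
(a) rₚ = a(1 − e) = 9.781 × 10^8 m × 0.2805 = 2.74357 × 10^8 m ≈ 274.4 Mm
(b) rₐ = a(1 + e) = 9.781 × 10^8 m × 1.7195 = 1.68184 × 10^9 m ≈ 1.682 Gm

Final answer:
(a) rₚ = 274.4 Mm
(b) rₐ = 1.682 Gm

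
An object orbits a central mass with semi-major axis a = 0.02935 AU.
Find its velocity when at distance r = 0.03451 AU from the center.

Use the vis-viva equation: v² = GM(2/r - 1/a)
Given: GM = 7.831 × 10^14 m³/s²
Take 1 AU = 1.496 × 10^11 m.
a = 0.02935 AU = 4.39076 × 10^9 m
r = 0.03451 AU = 5.1627 × 10^9 m
GM = 7.831 × 10^14 m³/s²
2/r − 1/a = 3.87394 × 10^-10 − 2.27751 × 10^-10 = 1.59643 × 10^-10 m⁻¹
v² = GM (2/r − 1/a) = 125017 m²/s²
v = 353.577 m/s ≈ 353.6 m/s

Final answer: 353.6 m/s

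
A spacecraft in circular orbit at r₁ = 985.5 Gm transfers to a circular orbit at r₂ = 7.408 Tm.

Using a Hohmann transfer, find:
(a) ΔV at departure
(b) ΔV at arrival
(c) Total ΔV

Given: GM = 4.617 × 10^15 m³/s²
r₁ = 985.5 Gm = 9.855 × 10^11 m
r₂ = 7.408 Tm = 7.408 × 10^12 m
GM = 4.617 × 10^15 m³/s²
Transfer ellipse: a_t = (r₁ + r₂)/2 = 4.19675 × 10^12 m
Circular speed at r₁: v₁ = √(GM/r₁) = 68.4466 m/s
Transfer speed at r₁ (periapsis): v₁ₜ = √(GM(2/r₁ − 1/a_t)) = 90.938 m/s
(a) ΔV₁ = v₁ₜ − v₁ = 22.4915 m/s ≈ 22.49 m/s
Circular speed at r₂: v₂ = √(GM/r₂) = 24.9649 m/s
Transfer speed at r₂ (apoapsis): v₂ₜ = √(GM(2/r₂ − 1/a_t)) = 12.0977 m/s
(b) ΔV₂ = v₂ − v₂ₜ = 12.8672 m/s ≈ 12.87 m/s
(c) ΔV_total = ΔV₁ + ΔV₂ = 35.3587 m/s ≈ 35.36 m/s

Final answer:
(a) ΔV₁ = 22.49 m/s
(b) ΔV₂ = 12.87 m/s
(c) ΔV_total = 35.36 m/s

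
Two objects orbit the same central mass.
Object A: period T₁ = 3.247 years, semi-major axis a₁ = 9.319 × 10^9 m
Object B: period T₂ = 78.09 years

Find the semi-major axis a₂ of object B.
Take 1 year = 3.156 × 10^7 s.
T₁ = 3.247 years = 1.02475 × 10^8 s
T₂ = 78.09 years = 2.46452 × 10^9 s
a₁ = 9.319 × 10^9 m
Kepler's third law: (T₂/T₁)² = (a₂/a₁)³  ⇒  a₂ = a₁ (T₂/T₁)^(2/3)
T₂/T₁ = 24.0499
(T₂/T₁)^(2/3) = 8.33186
a₂ = 9.319 × 10^9 m × 8.33186 = 7.76446 × 10^10 m ≈ 7.764 × 10^10 m

Final answer: a₂ = 7.764 × 10^10 m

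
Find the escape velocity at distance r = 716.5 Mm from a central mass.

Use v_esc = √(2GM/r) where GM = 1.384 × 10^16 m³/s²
r = 716.5 Mm = 7.165 × 10^8 m
GM = 1.384 × 10^16 m³/s²
2GM/r = 2 × (1.384 × 10^16) / (7.165 × 10^8) = 3.86322 × 10^7 m²/s²
v_esc = √(2GM/r) = 6215.48 m/s ≈ 6.215 km/s

Final answer: 6.215 km/s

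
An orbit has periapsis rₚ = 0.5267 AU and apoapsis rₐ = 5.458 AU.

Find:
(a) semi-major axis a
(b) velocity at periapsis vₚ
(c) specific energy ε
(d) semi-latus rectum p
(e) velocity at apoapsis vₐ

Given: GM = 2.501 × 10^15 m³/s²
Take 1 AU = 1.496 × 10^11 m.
rₚ = 0.5267 AU = 7.87943 × 10^10 m
rₐ = 5.458 AU = 8.16517 × 10^11 m
GM = 2.501 × 10^15 m³/s²
a = (rₚ + rₐ)/2 = 4.47656 × 10^11 m
e = (rₐ − rₚ)/(rₐ + rₚ) = (7.37722 × 10^11) / (8.95311 × 10^11) = 0.823984
(a) a = 4.47656 × 10^11 m ≈ 2.992 AU
(b) vₚ² = GM (2/rₚ − 1/a) = 2.501 × 10^15 × (2.53825 × 10^-11 − 2.23386 × 10^-12) = 57894.8 m²/s²;  vₚ = 240.613 m/s ≈ 240.6 m/s
(c) 2a = 8.95311 × 10^11 m;  ε = −GM/(2a) = -2793.44 J/kg ≈ -2.793 kJ/kg
(d) 1 − e² = 0.32105;  p = a(1 − e²) = 4.47656 × 10^11 × 0.32105 = 1.4372 × 10^11 m ≈ 0.9607 AU
(e) vₐ² = GM (2/rₐ − 1/a) = 2.501 × 10^15 × (2.44943 × 10^-12 − 2.23386 × 10^-12) = 539.137 m²/s²;  vₐ = 23.2193 m/s ≈ 23.22 m/s

Final answer:
(a) semi-major axis a = 2.992 AU
(b) velocity at periapsis vₚ = 240.6 m/s
(c) specific energy ε = -2.793 kJ/kg
(d) semi-latus rectum p = 0.9607 AU
(e) velocity at apoapsis vₐ = 23.22 m/s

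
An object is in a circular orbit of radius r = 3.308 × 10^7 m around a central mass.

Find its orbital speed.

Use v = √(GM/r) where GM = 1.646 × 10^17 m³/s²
r = 3.308 × 10^7 m
GM = 1.646 × 10^17 m³/s²
GM/r = (1.646 × 10^17) / (3.308 × 10^7) = 4.97582 × 10^9 m²/s²
v = √(GM/r) = 70539.5 m/s ≈ 70.54 km/s

Final answer: 70.54 km/s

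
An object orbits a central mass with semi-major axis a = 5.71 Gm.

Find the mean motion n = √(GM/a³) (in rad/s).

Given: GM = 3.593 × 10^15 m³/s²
a = 5.71 Gm = 5.71 × 10^9 m
GM = 3.593 × 10^15 m³/s²
a³ = 1.86169 × 10^29 m³
GM/a³ = (3.593 × 10^15) / (1.86169 × 10^29) = 1.92996 × 10^-14 s⁻²
n = √(GM/a³) = 1.38923 × 10^-7 rad/s ≈ 1.389 × 10^-7 rad/s

Final answer: n = 1.389 × 10^-7 rad/s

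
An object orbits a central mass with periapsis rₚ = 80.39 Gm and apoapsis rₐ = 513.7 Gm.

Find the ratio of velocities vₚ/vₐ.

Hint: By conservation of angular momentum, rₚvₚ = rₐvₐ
rₚ = 80.39 Gm = 8.039 × 10^10 m
rₐ = 513.7 Gm = 5.137 × 10^11 m
rₚvₚ = rₐvₐ  ⇒  vₚ/vₐ = rₐ/rₚ
vₚ/vₐ = (5.137 × 10^11) / (8.039 × 10^10) = 6.3901

Final answer: vₚ/vₐ = 6.39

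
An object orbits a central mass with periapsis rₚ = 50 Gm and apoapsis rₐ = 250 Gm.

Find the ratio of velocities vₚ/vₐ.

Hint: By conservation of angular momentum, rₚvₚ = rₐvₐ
rₚ = 50 Gm = 5 × 10^10 m
rₐ = 250 Gm = 2.5 × 10^11 m
rₚvₚ = rₐvₐ  ⇒  vₚ/vₐ = rₐ/rₚ
vₚ/vₐ = (2.5 × 10^11) / (5 × 10^10) = 5

Final answer: vₚ/vₐ = 5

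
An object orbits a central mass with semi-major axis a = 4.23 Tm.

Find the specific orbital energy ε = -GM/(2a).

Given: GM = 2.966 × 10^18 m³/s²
a = 4.23 Tm = 4.23 × 10^12 m
GM = 2.966 × 10^18 m³/s²
2a = 8.46 × 10^12 m
ε = −GM/(2a) = -350591 J/kg ≈ -350.6 kJ/kg

Final answer: -350.6 kJ/kg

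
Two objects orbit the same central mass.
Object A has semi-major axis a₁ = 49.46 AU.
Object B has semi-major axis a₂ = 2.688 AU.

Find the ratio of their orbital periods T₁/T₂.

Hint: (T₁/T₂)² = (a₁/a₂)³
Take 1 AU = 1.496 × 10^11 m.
a₁ = 49.46 AU = 7.39922 × 10^12 m
a₂ = 2.688 AU = 4.02125 × 10^11 m
a₁/a₂ = 18.4003
T₁/T₂ = (a₁/a₂)^(3/2) = (18.4003)^1.5 = 78.9291

Final answer: T₁/T₂ = 78.93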